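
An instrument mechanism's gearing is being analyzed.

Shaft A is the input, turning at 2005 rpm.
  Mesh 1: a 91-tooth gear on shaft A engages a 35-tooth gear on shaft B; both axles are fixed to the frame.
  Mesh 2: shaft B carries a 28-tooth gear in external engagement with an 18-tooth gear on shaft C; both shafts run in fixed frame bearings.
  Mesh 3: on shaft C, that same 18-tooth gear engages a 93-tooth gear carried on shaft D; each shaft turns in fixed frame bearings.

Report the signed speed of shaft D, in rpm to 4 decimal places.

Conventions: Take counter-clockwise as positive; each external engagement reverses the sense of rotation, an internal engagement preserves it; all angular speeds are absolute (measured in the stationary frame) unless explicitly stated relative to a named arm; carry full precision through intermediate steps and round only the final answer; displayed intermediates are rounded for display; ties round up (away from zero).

recognized (4 fixed axles, 3 meshes): fixed-axis compound train
mesh 1 [91T→35T]: ω = 2005.0000×91/35 = 5213.0000 rpm, sense flips to −
mesh 2 [28T→18T]: ω = 5213.0000×28/18 = 8109.1111 rpm, sense flips to +
mesh 3 [18T→93T]: ω = 8109.1111×18/93 = 1569.5054 rpm, sense flips to −
signed output speed = -1569.5054 rpm

-1569.5054 rpm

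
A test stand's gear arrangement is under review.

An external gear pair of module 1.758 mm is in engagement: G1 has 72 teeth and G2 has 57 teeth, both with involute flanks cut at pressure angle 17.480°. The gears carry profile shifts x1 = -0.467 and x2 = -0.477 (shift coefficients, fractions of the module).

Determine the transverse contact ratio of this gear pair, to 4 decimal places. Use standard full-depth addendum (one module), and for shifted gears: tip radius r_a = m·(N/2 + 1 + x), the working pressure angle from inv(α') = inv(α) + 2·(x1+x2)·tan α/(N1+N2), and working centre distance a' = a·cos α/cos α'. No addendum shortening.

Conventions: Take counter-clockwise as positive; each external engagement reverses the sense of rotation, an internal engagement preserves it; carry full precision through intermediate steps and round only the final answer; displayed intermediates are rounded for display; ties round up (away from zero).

recognized (one external pair, fixed centres): single-mesh tooth geometry, m = 1.758, N1 = 72, N2 = 57
base radii: r_b1 = 60.365478, r_b2 = 47.789337
tip radii: r_a1 = 64.225014, r_a2 = 51.022434
inv(α') = inv(17.480°) + 2·(-0.467-0.477)·tan α/(72+57) = 0.00522252  ⇒  α' = 14.21821°
a' = a·cos α / cos α' = 113.3910·cos 17.480°/cos 14.21821° = 111.572578
action lengths: √(r_a1²−r_b1²) = 21.928555, √(r_a2²−r_b2²) = 17.873670
base pitch p_b = π·m·cos α = 5.267882
CR = (21.928555 + 17.873670 − 111.572578·sin 14.21821°)/5.267882 = 2.353560
contact ratio ≈ 2.3536

2.3536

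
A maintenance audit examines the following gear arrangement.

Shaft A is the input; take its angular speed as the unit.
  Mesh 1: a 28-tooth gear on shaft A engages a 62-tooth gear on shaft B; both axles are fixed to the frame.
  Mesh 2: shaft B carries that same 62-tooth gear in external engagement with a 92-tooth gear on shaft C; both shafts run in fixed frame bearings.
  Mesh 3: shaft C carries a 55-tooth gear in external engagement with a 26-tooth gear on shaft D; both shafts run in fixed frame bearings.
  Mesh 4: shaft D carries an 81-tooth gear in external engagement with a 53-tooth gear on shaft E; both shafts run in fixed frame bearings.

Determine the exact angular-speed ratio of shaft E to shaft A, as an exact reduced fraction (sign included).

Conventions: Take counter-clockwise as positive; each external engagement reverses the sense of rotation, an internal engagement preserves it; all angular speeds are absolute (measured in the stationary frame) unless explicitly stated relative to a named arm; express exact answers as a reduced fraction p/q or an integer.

31185/31694

class = fixed-axis compound train [4 meshes; 4 ratios multiply, 4 sense flips]
mesh 1 [28T→62T]: running ratio 14/31, sense −
mesh 2 [62T→92T]: running ratio 7/23, sense +
mesh 3 [55T→26T]: running ratio 385/598, sense −
mesh 4 [81T→53T]: running ratio 31185/31694, sense +
ω_out/ω_in = 31185/31694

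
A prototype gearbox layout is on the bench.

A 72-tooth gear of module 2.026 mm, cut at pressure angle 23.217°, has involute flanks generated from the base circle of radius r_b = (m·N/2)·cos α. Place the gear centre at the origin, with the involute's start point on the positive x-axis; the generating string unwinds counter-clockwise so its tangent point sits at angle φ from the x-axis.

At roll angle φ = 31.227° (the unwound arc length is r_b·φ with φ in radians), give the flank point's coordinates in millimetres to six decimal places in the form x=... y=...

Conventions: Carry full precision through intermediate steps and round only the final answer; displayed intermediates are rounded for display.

x=76.257593 y=3.510850

topology: single-mesh involute geometry — m = 2.026, N = 72
pitch radius r_p = m·N/2 = 2.026·72/2 = 72.936000
base radius r_b = r_p·cos α = 72.936000·cos 23.217° = 67.029527
roll angle φ = 31.227° = 0.54501397 rad
x = r_b·(cos φ + φ·sin φ) = 76.257593
y = r_b·(sin φ − φ·cos φ) = 3.510850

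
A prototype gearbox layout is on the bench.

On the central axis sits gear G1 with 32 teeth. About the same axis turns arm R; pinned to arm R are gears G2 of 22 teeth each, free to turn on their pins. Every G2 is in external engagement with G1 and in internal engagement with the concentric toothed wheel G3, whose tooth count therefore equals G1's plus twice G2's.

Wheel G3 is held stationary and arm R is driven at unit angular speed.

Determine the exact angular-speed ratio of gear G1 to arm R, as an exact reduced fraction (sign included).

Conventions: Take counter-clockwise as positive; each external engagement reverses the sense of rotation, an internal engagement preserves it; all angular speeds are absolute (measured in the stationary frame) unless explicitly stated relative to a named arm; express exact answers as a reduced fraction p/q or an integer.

27/8

planetary set (32T centre, 22T on arm, 76T internal) — Willis relation
ring teeth: 32 + 2·22 = 76
32(ω_sun−ω_arm) = −76(ω_ring−ω_arm),  ω_ring = 0, ω_arm = 1
ω_sun = 1 − (76/32)(0−1) = 27/8
ω_out/ω_in = 27/8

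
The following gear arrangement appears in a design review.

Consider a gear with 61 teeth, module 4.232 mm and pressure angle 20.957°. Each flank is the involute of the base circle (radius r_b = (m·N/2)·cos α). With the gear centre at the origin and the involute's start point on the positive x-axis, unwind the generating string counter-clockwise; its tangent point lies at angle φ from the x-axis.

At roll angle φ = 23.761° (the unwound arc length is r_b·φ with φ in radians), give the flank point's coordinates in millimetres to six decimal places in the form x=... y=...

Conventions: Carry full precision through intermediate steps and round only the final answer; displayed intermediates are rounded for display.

x=130.461260 y=2.816694

single-mesh involute tooth geometry (61T wheel at module 4.232)
pitch radius r_p = m·N/2 = 4.232·61/2 = 129.076000
base radius r_b = r_p·cos α = 129.076000·cos 20.957° = 120.537508
roll angle φ = 23.761° = 0.41470768 rad
x = r_b·(cos φ + φ·sin φ) = 130.461260
y = r_b·(sin φ − φ·cos φ) = 2.816694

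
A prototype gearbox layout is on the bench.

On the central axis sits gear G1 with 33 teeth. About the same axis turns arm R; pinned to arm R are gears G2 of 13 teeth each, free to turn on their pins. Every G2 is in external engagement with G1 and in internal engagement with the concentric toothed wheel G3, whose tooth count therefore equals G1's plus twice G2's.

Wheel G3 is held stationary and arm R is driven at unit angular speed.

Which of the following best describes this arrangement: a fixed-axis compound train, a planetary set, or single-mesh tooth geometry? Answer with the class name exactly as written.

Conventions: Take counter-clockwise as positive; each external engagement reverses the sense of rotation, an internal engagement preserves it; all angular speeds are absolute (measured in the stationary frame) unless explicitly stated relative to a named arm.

planetary set

planetary set (33T centre, 13T on arm, 59T internal) — Willis relation
classification: planetary set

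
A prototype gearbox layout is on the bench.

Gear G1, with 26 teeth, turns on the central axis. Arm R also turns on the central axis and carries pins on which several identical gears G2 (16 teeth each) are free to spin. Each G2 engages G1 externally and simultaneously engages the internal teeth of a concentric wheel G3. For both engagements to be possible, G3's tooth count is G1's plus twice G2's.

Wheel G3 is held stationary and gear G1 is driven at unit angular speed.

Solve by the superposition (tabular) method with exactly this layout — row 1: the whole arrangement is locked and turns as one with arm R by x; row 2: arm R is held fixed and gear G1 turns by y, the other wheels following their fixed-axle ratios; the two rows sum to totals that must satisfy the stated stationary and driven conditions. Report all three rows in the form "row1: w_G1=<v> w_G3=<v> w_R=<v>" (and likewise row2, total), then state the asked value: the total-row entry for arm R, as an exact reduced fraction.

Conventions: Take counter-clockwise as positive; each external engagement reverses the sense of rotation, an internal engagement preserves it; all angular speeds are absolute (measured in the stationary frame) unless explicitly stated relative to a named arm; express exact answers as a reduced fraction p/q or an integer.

row1: w_G1=13/42 w_G3=13/42 w_R=13/42
row2: w_G1=29/42 w_G3=-13/42 w_R=0
total: w_G1=1 w_G3=0 w_R=13/42
asked value: 13/42

recognized (axles ride arm R): planetary set, 26/16/58 teeth
row 1 — lock + rotate with arm: ω_sun = ω_ring = ω_arm = x
row 2 — arm fixed, fixed-axis ratios: sun y, ring −(26/58)·y, arm 0
boundary: total ω_ring = x − (26/58)·y = 0 and total ω_sun = x + y = 1  ⇒  y = 29/42, x = 13/42
row 2 ring = −(26/58)·29/42 = -13/42
totals (row 1 + row 2): sun 13/42 + 29/42 = 1, ring 13/42 + (-13/42) = 0, arm 13/42 + 0 = 13/42
asked cell (total, arm) = 13/42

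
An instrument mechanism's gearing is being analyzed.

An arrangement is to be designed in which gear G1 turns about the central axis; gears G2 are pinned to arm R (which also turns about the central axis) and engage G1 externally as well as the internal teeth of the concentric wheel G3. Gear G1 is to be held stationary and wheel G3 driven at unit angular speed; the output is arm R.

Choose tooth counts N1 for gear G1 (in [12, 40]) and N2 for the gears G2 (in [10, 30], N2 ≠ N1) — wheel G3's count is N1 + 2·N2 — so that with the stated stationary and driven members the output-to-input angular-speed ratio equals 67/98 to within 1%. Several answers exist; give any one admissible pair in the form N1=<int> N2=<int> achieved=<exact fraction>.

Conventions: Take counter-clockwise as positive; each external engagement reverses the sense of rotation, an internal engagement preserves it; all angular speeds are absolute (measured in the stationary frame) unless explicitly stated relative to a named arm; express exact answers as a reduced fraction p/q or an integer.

class = planetary set [ratio 67/98 wanted; Willis about the carrier]
Willis with ω_sun = 0: ω_arm/ω_ring = N3/(N1+N3); set equal to 67/98  ⇒  N3/N1 = (67/98)/(1 − 67/98) = 67/31
N3 = N1 + 2·N2  ⇒  N2/N1 = (N3/N1 − 1)/2 = (67/31 − 1)/2 = 18/31
smallest multiple with N1 ≥ 12 and N2 ≥ 10: k = 1  ⇒  N1 = 1·31 = 31, N2 = 1·18 = 18 (N1 ≤ 40, N2 ≤ 30, N2 ≠ N1 ✓), N3 = 31 + 2·18 = 67
check: N3/(N1+N3) with N1 = 31, N3 = 67 gives 67/98; |achieved − target| = 0 ≤ 67/9800 ✓

N1=31 N2=18 achieved=67/98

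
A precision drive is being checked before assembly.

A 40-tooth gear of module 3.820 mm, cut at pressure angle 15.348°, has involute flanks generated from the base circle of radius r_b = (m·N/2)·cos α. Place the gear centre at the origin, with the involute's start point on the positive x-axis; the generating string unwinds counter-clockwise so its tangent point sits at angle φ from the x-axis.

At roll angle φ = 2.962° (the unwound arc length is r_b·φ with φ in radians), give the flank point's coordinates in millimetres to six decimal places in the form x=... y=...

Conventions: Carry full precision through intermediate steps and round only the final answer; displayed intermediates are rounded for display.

topology: single-mesh involute geometry — m = 3.820, N = 40
pitch radius r_p = m·N/2 = 3.820·40/2 = 76.400000
base radius r_b = r_p·cos α = 76.400000·cos 15.348° = 73.675272
roll angle φ = 2.962° = 0.05169665 rad
x = r_b·(cos φ + φ·sin φ) = 73.773656
y = r_b·(sin φ − φ·cos φ) = 0.003392

x=73.773656 y=0.003392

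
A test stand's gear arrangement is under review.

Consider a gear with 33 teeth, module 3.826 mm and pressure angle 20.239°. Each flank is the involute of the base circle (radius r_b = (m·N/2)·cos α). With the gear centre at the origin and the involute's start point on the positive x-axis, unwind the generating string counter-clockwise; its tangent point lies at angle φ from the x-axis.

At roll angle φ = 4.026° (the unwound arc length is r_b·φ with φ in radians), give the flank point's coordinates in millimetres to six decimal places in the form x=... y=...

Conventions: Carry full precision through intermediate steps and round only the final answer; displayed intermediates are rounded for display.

topology: single-mesh involute geometry — m = 3.826, N = 33
pitch radius r_p = m·N/2 = 3.826·33/2 = 63.129000
base radius r_b = r_p·cos α = 63.129000·cos 20.239° = 59.231275
roll angle φ = 4.026° = 0.07026696 rad
x = r_b·(cos φ + φ·sin φ) = 59.377320
y = r_b·(sin φ − φ·cos φ) = 0.006847

x=59.377320 y=0.006847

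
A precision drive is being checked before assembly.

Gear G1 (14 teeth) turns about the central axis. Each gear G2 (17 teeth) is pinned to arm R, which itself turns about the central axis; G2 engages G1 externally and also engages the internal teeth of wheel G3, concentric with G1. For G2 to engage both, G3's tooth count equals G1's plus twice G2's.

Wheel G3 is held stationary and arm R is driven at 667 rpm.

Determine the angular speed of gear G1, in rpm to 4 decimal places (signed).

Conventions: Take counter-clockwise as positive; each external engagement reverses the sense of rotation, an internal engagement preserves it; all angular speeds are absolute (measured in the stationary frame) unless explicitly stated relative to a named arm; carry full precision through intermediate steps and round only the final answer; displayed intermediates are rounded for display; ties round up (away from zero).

class = planetary set [G3 = 14+2·17 = 48; Willis about the carrier]
normalise by the input: solve with ω_arm = 1, then scale by 667 rpm
ring teeth: 14 + 2·17 = 48
14(ω_sun−ω_arm) = −48(ω_ring−ω_arm),  ω_ring = 0, ω_arm = 1
ω_sun = 1 − (48/14)(0−1) = 31/7
scale: ω_sun = 31/7 × 667 rpm = +2953.8571 rpm

+2953.8571 rpm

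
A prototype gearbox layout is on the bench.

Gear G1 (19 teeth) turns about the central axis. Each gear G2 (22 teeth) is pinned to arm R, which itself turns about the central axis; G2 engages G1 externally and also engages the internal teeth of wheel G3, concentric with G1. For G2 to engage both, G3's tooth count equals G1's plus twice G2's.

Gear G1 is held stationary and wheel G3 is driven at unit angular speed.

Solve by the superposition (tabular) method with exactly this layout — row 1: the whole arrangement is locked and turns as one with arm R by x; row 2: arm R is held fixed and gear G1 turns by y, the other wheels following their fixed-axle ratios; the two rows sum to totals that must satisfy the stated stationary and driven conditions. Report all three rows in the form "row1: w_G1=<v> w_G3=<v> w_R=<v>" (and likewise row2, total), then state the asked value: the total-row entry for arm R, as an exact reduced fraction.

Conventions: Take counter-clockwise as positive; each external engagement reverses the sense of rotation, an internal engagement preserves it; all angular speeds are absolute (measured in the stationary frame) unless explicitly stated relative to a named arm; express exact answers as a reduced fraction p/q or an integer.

row1: w_G1=63/82 w_G3=63/82 w_R=63/82
row2: w_G1=-63/82 w_G3=19/82 w_R=0
total: w_G1=0 w_G3=1 w_R=63/82
asked value: 63/82

class = planetary set [G3 = 19+2·22 = 63; Willis about the carrier]
row 1 (train locked, turned with arm): all members turn x
superposition row 2 [arm held]: sun y, ring −(19/63)·y, arm 0
boundary: total ω_sun = x + y = 0 and total ω_ring = x − (19/63)·y = 1  ⇒  y = -63/82, x = 63/82
row 2 ring = −(19/63)·(-63/82) = 19/82
totals (row 1 + row 2): sun 63/82 + (-63/82) = 0, ring 63/82 + 19/82 = 1, arm 63/82 + 0 = 63/82
asked cell (total, arm) = 63/82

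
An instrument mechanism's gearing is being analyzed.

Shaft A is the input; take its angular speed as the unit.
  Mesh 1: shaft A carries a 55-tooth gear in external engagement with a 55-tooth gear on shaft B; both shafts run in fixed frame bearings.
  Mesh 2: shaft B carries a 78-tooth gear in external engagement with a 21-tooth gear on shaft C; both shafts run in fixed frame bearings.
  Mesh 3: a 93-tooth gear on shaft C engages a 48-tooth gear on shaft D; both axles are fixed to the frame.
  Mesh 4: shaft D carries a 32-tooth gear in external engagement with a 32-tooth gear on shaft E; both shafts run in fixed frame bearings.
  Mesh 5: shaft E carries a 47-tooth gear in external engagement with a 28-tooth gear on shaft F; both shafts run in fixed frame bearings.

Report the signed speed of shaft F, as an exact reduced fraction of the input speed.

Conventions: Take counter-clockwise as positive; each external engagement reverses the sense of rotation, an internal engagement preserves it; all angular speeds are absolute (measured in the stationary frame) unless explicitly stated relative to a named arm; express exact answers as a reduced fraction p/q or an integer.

5-mesh fixed-axis compound train (all bearings frame-fixed)
mesh 1 [55T→55T]: |ω|/ω_in = 1×55/55 = 1, sense flips to −
mesh 2 [78T→21T]: |ω|/ω_in = 1×78/21 = 26/7, sense flips to +
mesh 3 [93T→48T]: |ω|/ω_in = (26/7)×93/48 = 403/56, sense flips to −
mesh 4 [32T→32T]: |ω|/ω_in = (403/56)×32/32 = 403/56, sense flips to +
mesh 5 [47T→28T]: |ω|/ω_in = (403/56)×47/28 = 18941/1568, sense flips to −
signed output speed (× input speed) = -18941/1568

-18941/1568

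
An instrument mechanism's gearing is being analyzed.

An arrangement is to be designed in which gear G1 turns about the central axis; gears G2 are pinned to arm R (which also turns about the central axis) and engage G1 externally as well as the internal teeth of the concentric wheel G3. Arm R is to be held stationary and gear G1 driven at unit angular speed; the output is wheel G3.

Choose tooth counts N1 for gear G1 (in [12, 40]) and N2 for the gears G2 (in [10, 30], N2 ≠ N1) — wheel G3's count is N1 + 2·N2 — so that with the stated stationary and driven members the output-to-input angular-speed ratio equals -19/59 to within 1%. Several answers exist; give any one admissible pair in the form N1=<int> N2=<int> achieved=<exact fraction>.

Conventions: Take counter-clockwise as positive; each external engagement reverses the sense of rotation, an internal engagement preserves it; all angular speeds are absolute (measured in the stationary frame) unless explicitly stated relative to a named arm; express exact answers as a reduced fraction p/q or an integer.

design class (target -19/59): planetary set
Willis with ω_arm = 0: ω_ring/ω_sun = −N1/N3; set equal to -19/59  ⇒  N3/N1 = −1/(-19/59) = 59/19
N3 = N1 + 2·N2  ⇒  N2/N1 = (N3/N1 − 1)/2 = (59/19 − 1)/2 = 20/19
smallest multiple with N1 ≥ 12 and N2 ≥ 10: k = 1  ⇒  N1 = 1·19 = 19, N2 = 1·20 = 20 (N1 ≤ 40, N2 ≤ 30, N2 ≠ N1 ✓), N3 = 19 + 2·20 = 59
check: −N1/N3 with N1 = 19, N3 = 59 gives -19/59; |achieved − target| = 0 ≤ 19/5900 ✓

N1=19 N2=20 achieved=-19/59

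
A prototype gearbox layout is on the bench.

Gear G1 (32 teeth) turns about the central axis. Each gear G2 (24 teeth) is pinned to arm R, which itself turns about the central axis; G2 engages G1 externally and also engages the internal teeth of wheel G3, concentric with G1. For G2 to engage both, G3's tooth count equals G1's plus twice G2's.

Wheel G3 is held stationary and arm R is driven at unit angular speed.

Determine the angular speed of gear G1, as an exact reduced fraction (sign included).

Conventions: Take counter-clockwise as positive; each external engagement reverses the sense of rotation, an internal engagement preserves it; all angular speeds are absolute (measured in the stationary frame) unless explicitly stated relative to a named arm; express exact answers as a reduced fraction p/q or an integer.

7/2

recognized (axles ride arm R): planetary set, 32/24/80 teeth
ring teeth: 32 + 2·24 = 80
32(ω_sun−ω_arm) = −80(ω_ring−ω_arm),  ω_ring = 0, ω_arm = 1
ω_sun = 1 − (80/32)(0−1) = 7/2
exact speed ratio = 7/2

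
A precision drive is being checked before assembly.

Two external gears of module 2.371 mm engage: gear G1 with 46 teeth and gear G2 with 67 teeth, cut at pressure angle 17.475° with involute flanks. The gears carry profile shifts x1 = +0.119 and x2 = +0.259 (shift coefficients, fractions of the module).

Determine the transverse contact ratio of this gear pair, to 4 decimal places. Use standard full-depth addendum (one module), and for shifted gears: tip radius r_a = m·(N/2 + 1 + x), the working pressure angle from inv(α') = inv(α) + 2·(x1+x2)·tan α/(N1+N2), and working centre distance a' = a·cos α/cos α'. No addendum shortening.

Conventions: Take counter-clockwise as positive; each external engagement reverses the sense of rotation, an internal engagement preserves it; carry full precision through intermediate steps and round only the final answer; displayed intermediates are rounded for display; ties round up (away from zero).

topology: single-mesh involute geometry — m = 2.371, 46T/67T pair
base radii: r_b1 = 52.016197, r_b2 = 75.762721
tip radii: r_a1 = 57.186149, r_a2 = 82.413589
inv(α') = inv(17.475°) + 2·(+0.119+0.259)·tan α/(46+67) = 0.01192908  ⇒  α' = 18.61170°
a' = a·cos α / cos α' = 133.9615·cos 17.475°/cos 18.61170° = 134.830092
action lengths: √(r_a1²−r_b1²) = 23.760701, √(r_a2²−r_b2²) = 32.434699
base pitch p_b = π·m·cos α = 7.104944
CR = (23.760701 + 32.434699 − 134.830092·sin 18.61170°)/7.104944 = 1.852794
contact ratio ≈ 1.8528

1.8528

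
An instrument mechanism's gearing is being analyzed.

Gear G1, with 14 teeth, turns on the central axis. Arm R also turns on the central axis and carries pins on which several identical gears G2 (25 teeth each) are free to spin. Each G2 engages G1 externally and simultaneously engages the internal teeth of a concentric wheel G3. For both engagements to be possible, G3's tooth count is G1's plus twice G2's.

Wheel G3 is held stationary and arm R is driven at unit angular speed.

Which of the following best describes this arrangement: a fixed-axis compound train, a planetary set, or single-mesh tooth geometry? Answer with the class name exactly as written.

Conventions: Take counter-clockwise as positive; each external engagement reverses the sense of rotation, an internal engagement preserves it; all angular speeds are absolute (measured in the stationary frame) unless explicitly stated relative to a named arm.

planetary set

topology: planetary set — G1 14T / G2 25T / G3 64T, arm = carrier (Willis)
classification: planetary set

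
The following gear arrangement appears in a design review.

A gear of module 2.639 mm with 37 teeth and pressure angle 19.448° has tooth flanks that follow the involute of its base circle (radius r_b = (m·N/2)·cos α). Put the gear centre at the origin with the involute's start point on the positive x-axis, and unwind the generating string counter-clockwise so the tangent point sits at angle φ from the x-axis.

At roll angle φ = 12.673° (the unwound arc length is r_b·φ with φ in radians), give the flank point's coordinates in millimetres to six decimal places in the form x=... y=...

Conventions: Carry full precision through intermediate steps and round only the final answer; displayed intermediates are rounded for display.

x=47.148317 y=0.165242

class = single-mesh tooth geometry [base-circle involute, m = 2.639, 37T]
pitch radius r_p = m·N/2 = 2.639·37/2 = 48.821500
base radius r_b = r_p·cos α = 48.821500·cos 19.448° = 46.035943
roll angle φ = 12.673° = 0.22118558 rad
x = r_b·(cos φ + φ·sin φ) = 47.148317
y = r_b·(sin φ − φ·cos φ) = 0.165242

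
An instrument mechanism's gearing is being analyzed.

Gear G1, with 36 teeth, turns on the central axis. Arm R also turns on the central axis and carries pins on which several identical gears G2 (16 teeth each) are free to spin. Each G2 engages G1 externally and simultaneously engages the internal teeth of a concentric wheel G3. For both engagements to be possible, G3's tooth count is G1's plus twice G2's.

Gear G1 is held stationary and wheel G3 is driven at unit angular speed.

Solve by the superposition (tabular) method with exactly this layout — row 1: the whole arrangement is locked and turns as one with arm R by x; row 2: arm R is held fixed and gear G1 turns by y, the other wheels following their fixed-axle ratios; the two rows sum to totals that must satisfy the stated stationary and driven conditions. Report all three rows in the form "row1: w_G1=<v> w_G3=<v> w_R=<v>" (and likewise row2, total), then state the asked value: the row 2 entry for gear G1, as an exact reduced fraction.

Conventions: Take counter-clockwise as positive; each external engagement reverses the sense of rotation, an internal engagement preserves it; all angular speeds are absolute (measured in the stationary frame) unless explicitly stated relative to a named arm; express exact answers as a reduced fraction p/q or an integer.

topology: planetary set — G1 36T / G2 16T / G3 68T, arm = carrier (Willis)
row 1: whole set turns with the arm by x
row 2 (arm held, sun turns y): ω_ring = −(36/68)·y, ω_arm = 0
boundary: total ω_sun = x + y = 0 and total ω_ring = x − (36/68)·y = 1  ⇒  y = -17/26, x = 17/26
row 2 ring = −(36/68)·(-17/26) = 9/26
totals (row 1 + row 2): sun 17/26 + (-17/26) = 0, ring 17/26 + 9/26 = 1, arm 17/26 + 0 = 17/26
asked cell (row2, sun) = -17/26

row1: w_G1=17/26 w_G3=17/26 w_R=17/26
row2: w_G1=-17/26 w_G3=9/26 w_R=0
total: w_G1=0 w_G3=1 w_R=17/26
asked value: -17/26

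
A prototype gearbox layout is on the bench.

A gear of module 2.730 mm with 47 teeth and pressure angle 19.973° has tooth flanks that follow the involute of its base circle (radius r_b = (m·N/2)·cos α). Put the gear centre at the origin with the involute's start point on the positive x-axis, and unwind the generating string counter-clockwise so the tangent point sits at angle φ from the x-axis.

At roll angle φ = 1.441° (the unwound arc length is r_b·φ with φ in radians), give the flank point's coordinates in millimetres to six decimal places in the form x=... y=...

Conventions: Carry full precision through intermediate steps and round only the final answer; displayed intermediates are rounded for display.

recognized (one wheel, involute flank): single-mesh tooth geometry, m = 2.730, N = 47
pitch radius r_p = m·N/2 = 2.730·47/2 = 64.155000
base radius r_b = r_p·cos α = 64.155000·cos 19.973° = 60.296313
roll angle φ = 1.441° = 0.02515019 rad
x = r_b·(cos φ + φ·sin φ) = 60.315380
y = r_b·(sin φ − φ·cos φ) = 0.000320

x=60.315380 y=0.000320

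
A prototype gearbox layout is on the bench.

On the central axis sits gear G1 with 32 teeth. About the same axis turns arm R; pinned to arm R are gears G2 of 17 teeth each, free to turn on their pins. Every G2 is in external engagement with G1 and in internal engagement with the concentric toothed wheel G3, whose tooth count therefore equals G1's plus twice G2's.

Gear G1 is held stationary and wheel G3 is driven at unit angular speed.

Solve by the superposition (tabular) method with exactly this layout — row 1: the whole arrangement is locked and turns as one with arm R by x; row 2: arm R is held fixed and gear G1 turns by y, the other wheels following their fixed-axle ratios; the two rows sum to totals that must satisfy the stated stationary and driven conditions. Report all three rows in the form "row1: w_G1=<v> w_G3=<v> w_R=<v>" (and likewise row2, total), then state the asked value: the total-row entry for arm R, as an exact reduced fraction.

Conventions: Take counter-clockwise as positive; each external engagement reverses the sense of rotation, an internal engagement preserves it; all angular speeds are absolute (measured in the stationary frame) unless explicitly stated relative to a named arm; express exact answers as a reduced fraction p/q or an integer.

row1: w_G1=33/49 w_G3=33/49 w_R=33/49
row2: w_G1=-33/49 w_G3=16/49 w_R=0
total: w_G1=0 w_G3=1 w_R=33/49
asked value: 33/49

class = planetary set [G3 = 32+2·17 = 66; Willis about the carrier]
superposition row 1 [locked train]: every member turns x
superposition row 2 [arm held]: sun y, ring −(32/66)·y, arm 0
boundary: total ω_sun = x + y = 0 and total ω_ring = x − (32/66)·y = 1  ⇒  y = -33/49, x = 33/49
row 2 ring = −(32/66)·(-33/49) = 16/49
totals (row 1 + row 2): sun 33/49 + (-33/49) = 0, ring 33/49 + 16/49 = 1, arm 33/49 + 0 = 33/49
asked cell (total, arm) = 33/49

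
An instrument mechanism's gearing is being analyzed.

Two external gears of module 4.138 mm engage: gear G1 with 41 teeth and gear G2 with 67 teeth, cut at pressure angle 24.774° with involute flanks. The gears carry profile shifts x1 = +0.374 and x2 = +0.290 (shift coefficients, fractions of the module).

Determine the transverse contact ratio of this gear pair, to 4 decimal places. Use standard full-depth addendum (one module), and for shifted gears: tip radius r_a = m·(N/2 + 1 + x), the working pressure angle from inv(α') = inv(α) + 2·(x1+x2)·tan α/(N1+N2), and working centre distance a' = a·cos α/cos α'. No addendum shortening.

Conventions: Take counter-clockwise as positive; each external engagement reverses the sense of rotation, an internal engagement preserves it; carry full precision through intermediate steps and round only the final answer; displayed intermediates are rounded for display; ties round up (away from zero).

single-mesh involute tooth geometry (41T engaging 67T at module 4.138)
base radii: r_b1 = 77.021994, r_b2 = 125.865210
tip radii: r_a1 = 90.514612, r_a2 = 143.961020
inv(α') = inv(24.774°) + 2·(+0.374+0.290)·tan α/(41+67) = 0.03480136  ⇒  α' = 26.20393°
a' = a·cos α / cos α' = 223.4520·cos 24.774°/cos 26.20393° = 226.126682
action lengths: √(r_a1²−r_b1²) = 47.544793, √(r_a2²−r_b2²) = 69.876492
base pitch p_b = π·m·cos α = 11.803499
CR = (47.544793 + 69.876492 − 226.126682·sin 26.20393°)/11.803499 = 1.488635
contact ratio ≈ 1.4886

1.4886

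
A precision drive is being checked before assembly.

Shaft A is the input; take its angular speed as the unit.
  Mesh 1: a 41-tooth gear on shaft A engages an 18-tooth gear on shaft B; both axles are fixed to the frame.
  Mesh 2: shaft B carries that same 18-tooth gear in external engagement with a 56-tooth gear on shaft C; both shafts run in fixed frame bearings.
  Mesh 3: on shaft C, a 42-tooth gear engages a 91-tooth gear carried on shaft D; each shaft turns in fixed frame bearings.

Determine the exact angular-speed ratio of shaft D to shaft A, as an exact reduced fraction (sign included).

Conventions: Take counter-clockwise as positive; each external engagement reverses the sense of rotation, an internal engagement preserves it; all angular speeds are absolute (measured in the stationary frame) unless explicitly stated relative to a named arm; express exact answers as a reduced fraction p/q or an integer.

-123/364

class = fixed-axis compound train [3 meshes; 3 ratios multiply, 3 sense flips]
mesh 1 [41T→18T]: running ratio 41/18, sense −
mesh 2 [18T→56T]: running ratio 41/56, sense +
mesh 3 [42T→91T]: running ratio 123/364, sense −
ω_out/ω_in = -123/364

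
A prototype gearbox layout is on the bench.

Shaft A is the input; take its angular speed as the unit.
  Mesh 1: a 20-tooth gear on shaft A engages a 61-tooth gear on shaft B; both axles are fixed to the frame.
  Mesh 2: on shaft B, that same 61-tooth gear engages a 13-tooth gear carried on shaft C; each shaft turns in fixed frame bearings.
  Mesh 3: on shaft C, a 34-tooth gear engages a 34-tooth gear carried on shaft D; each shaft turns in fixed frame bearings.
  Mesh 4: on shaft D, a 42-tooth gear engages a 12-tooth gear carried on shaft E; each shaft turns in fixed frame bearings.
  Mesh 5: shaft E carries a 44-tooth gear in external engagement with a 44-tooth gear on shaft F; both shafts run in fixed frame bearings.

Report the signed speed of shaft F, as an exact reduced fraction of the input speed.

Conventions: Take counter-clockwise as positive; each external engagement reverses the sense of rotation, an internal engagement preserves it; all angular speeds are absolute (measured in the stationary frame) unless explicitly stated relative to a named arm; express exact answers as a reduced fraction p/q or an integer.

5-mesh fixed-axis compound train (all bearings frame-fixed)
mesh 1 [20T→61T]: |ω|/ω_in = 1×20/61 = 20/61, sense flips to −
mesh 2 [61T→13T]: |ω|/ω_in = (20/61)×61/13 = 20/13, sense flips to +
mesh 3 [34T→34T]: |ω|/ω_in = (20/13)×34/34 = 20/13, sense flips to −
mesh 4 [42T→12T]: |ω|/ω_in = (20/13)×42/12 = 70/13, sense flips to +
mesh 5 [44T→44T]: |ω|/ω_in = (70/13)×44/44 = 70/13, sense flips to −
signed output speed (× input speed) = -70/13

-70/13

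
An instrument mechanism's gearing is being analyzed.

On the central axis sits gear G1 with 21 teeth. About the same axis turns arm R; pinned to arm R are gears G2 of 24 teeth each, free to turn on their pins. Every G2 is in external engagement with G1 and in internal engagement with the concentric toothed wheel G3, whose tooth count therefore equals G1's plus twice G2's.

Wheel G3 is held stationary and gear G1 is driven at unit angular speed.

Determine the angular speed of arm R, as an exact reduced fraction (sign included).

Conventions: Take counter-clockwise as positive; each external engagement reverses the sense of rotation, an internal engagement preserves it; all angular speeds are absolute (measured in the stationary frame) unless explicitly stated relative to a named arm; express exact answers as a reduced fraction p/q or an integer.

7/30

recognized (axles ride arm R): planetary set, 21/24/69 teeth
ring teeth: 21 + 2·24 = 69
21(ω_sun−ω_arm) = −69(ω_ring−ω_arm),  ω_ring = 0, ω_sun = 1
21(1−ω_arm) = −69(0−ω_arm)  ⇒  90·ω_arm = 21  ⇒  ω_arm = 7/30
exact speed ratio = 7/30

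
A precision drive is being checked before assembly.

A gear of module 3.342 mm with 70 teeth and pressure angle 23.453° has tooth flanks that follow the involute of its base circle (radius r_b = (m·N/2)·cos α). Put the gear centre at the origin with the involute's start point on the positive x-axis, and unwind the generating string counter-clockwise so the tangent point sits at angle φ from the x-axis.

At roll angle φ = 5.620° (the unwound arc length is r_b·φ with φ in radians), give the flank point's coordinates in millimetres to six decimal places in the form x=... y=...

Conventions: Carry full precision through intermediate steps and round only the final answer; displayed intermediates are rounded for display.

topology: single-mesh involute geometry — m = 3.342, N = 70
pitch radius r_p = m·N/2 = 3.342·70/2 = 116.970000
base radius r_b = r_p·cos α = 116.970000·cos 23.453° = 107.306741
roll angle φ = 5.620° = 0.09808750 rad
x = r_b·(cos φ + φ·sin φ) = 107.821708
y = r_b·(sin φ − φ·cos φ) = 0.033723

x=107.821708 y=0.033723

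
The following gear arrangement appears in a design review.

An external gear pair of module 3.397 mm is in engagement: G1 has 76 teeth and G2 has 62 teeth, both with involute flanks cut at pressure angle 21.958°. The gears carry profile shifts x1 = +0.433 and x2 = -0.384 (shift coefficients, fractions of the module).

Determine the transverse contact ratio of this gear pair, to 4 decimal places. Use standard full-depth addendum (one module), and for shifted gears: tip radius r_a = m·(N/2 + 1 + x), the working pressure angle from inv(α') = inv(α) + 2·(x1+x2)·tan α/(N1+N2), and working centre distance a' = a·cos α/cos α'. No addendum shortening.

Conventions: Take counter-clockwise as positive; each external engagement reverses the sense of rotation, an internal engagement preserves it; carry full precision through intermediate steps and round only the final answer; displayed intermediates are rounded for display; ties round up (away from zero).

1.6842

single-mesh involute tooth geometry (76T engaging 62T at module 3.397)
base radii: r_b1 = 119.721870, r_b2 = 97.667841
tip radii: r_a1 = 133.953901, r_a2 = 107.399552
inv(α') = inv(21.958°) + 2·(+0.433-0.384)·tan α/(76+62) = 0.02022070  ⇒  α' = 22.05841°
a' = a·cos α / cos α' = 234.3930·cos 21.958°/cos 22.05841° = 234.559092
action lengths: √(r_a1²−r_b1²) = 60.085950, √(r_a2²−r_b2²) = 44.672772
base pitch p_b = π·m·cos α = 9.897825
CR = (60.085950 + 44.672772 − 234.559092·sin 22.05841°)/9.897825 = 1.684175
contact ratio ≈ 1.6842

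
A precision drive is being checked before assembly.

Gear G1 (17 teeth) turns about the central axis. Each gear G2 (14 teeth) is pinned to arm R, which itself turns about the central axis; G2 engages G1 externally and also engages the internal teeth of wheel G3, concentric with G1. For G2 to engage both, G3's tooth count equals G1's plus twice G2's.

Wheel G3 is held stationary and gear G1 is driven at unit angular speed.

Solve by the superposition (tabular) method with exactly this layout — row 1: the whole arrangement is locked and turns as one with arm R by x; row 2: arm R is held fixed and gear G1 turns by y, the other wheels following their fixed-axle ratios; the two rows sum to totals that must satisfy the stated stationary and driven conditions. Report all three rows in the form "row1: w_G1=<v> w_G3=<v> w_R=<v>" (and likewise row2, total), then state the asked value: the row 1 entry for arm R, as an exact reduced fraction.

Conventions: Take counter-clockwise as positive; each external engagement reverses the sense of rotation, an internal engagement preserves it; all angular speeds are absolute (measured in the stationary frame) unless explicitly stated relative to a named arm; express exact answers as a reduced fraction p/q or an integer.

topology: planetary set — G1 17T / G2 14T / G3 45T, arm = carrier (Willis)
row 1: whole set turns with the arm by x
row 2 — arm fixed, fixed-axis ratios: sun y, ring −(17/45)·y, arm 0
boundary: total ω_ring = x − (17/45)·y = 0 and total ω_sun = x + y = 1  ⇒  y = 45/62, x = 17/62
row 2 ring = −(17/45)·45/62 = -17/62
totals (row 1 + row 2): sun 17/62 + 45/62 = 1, ring 17/62 + (-17/62) = 0, arm 17/62 + 0 = 17/62
asked cell (row1, arm) = 17/62

row1: w_G1=17/62 w_G3=17/62 w_R=17/62
row2: w_G1=45/62 w_G3=-17/62 w_R=0
total: w_G1=1 w_G3=0 w_R=17/62
asked value: 17/62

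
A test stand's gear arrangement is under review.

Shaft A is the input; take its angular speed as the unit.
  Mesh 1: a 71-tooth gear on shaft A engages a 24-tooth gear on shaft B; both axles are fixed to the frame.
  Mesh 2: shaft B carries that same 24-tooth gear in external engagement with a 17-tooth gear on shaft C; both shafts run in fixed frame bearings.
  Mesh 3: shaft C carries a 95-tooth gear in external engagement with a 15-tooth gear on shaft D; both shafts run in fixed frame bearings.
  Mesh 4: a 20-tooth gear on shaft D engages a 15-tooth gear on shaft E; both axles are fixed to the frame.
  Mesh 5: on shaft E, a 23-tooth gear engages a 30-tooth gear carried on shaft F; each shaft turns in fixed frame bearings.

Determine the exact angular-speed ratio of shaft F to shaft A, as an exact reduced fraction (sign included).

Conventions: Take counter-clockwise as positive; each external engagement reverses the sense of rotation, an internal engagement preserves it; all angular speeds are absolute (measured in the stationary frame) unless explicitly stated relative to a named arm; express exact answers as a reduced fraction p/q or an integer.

class = fixed-axis compound train [5 meshes; 5 ratios multiply, 5 sense flips]
mesh 1 [71T→24T]: running ratio 71/24, sense −
mesh 2 [24T→17T]: running ratio 71/17, sense +
mesh 3 [95T→15T]: running ratio 1349/51, sense −
mesh 4 [20T→15T]: running ratio 5396/153, sense +
mesh 5 [23T→30T]: running ratio 62054/2295, sense −
ω_out/ω_in = -62054/2295

-62054/2295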